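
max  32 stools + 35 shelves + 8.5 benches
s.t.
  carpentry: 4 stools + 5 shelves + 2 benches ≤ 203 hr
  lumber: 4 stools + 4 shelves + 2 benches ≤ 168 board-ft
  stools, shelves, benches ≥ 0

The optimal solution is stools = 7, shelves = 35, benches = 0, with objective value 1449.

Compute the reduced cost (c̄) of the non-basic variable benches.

At the optimum: carpentry uses 203 of 203 (binding); lumber uses 168 of 168 (binding).
From A_Bᵀ y = c: 4·y_carpentry + 4·y_lumber = 32; 5·y_carpentry + 4·y_lumber = 35.
→ y_carpentry = 3 and y_lumber = 5.
Reduced cost of benches: c₃ − yᵀa₃ = 8.5 − (3·2 + 5·2) = 8.5 − 16 = -7.5.

-7.5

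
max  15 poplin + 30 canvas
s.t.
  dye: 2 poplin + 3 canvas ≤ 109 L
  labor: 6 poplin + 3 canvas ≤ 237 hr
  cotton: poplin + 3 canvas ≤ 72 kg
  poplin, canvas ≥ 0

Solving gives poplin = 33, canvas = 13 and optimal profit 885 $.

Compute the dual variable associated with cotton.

9

Binding: labor and cotton. Non-binding: dye (4 unused).
Slack constraints have shadow price 0 (complementary slackness).
The binding rows give the dual system: 6·y_labor + 1·y_cotton = 15 and 3·y_labor + 3·y_cotton = 30.
This yields shadow prices y_labor = 1, y_cotton = 9.
Shadow price of cotton = 9.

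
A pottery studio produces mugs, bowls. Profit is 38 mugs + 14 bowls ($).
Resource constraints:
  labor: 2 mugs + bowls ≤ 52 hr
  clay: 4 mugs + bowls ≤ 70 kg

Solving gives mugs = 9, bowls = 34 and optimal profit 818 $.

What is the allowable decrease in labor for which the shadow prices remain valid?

Binding constraints: labor, clay. The basis is B = [[2,1],[4,1]] with det -2.
Per unit decrease in labor, x* moves by d = (0.5, -2).
The basis stays optimal until bowls reaches 0; allowable decrease = 17 hr.

17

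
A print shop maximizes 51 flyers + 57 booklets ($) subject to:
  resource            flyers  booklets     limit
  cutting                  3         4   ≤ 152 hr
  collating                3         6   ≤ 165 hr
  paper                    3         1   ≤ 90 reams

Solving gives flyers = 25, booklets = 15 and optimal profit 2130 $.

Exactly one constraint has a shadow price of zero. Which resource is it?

cutting

cutting: 135/152 (slack 17)
collating: 165/165 (binding)
paper: 90/90 (binding)
By complementary slackness, a constraint with positive slack has shadow price 0 → cutting.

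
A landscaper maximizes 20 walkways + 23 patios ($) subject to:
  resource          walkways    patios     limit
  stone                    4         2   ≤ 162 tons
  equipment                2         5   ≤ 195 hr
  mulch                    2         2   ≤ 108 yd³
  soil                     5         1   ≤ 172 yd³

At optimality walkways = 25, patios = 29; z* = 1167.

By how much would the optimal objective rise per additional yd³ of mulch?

9

Binding: equipment and mulch. Non-binding: stone (4 unused), soil (18 unused).
Slack constraints have shadow price 0 (complementary slackness).
Dual feasibility on the basic columns requires 2·y_equipment + 2·y_mulch = 20, 5·y_equipment + 2·y_mulch = 23.
Solving: y_equipment = 1, y_mulch = 9.
Shadow price of mulch = 9.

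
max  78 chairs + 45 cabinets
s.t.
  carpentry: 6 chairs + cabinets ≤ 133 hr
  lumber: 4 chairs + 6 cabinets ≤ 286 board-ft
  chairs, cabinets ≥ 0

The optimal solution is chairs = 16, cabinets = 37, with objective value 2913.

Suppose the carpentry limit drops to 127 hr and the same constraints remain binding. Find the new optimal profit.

Both carpentry and lumber are binding at x*.
From A_Bᵀ y = c: 6·y_carpentry + 4·y_lumber = 78; 1·y_carpentry + 6·y_lumber = 45.
This yields shadow prices y_carpentry = 9, y_lumber = 6.
Δz = y_carpentry·Δb = 9 × (-6) = -54, so new z* = 2913 − 54 = 2859.

2859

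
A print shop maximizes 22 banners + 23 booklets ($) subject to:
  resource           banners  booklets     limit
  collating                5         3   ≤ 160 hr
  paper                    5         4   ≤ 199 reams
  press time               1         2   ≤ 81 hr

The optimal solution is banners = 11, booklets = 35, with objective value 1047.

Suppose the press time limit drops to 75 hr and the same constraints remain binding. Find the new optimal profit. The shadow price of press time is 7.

Δb = -6, so new z* = 1047 + (7)·(-6) = 1047 − 42 = 1005.

1005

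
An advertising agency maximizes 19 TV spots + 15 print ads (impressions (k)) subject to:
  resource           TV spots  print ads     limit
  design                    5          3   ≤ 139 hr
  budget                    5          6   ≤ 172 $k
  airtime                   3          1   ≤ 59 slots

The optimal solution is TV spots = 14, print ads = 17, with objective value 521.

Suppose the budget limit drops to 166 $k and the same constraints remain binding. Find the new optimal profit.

Check each constraint at x*: design 121/139 (slack 18); budget 172/172 (tight); airtime 59/59 (tight).
By complementary slackness, y = 0 for the non-binding constraint.
The binding rows give the dual system: 5·y_budget + 3·y_airtime = 19 and 6·y_budget + 1·y_airtime = 15.
Solving: y_budget = 2, y_airtime = 3.
Δz = y_budget·Δb = 2 × (-6) = -12, so new z* = 521 − 12 = 509.

509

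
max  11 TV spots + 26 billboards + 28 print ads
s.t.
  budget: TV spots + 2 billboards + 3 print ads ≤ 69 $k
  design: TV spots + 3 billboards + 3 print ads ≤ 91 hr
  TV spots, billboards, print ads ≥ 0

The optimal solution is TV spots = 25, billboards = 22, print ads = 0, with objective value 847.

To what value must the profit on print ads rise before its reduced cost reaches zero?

33

Both budget and design are binding at x*.
From A_Bᵀ y = c: 1·y_budget + 1·y_design = 11; 2·y_budget + 3·y_design = 26.
Solving: y_budget = 7, y_design = 4.
print ads enters the basis when its profit ≥ yᵀa₃ = 7·3 + 4·3 = 33.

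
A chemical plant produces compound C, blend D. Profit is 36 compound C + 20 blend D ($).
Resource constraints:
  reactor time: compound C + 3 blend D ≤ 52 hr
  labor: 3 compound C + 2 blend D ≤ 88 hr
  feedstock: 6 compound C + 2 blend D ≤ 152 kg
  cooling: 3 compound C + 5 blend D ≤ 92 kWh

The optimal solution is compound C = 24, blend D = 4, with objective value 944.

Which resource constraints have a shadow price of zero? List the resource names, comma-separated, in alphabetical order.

labor, reactor time

reactor time: 36/52 (slack 16)
labor: 80/88 (slack 8)
feedstock: 152/152 (binding)
cooling: 92/92 (binding)
By complementary slackness, a constraint with positive slack has shadow price 0 → labor, reactor time.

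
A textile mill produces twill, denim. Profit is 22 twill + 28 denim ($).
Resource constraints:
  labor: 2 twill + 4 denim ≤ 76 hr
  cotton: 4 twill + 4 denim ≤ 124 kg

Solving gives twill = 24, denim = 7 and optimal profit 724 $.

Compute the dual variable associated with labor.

3

Check each constraint at x*: labor 76/76 (tight); cotton 124/124 (tight).
The binding rows give the dual system: 2·y_labor + 4·y_cotton = 22 and 4·y_labor + 4·y_cotton = 28.
→ y_labor = 3 and y_cotton = 4.
Shadow price of labor = 3.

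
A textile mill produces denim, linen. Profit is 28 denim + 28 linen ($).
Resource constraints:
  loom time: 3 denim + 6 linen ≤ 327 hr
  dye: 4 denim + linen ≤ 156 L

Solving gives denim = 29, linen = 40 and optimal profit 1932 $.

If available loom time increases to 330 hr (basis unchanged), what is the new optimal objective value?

Check each constraint at x*: loom time 327/327 (tight); dye 156/156 (tight).
The binding rows give the dual system: 3·y_loom time + 4·y_dye = 28 and 6·y_loom time + 1·y_dye = 28.
This yields shadow prices y_loom time = 4, y_dye = 4.
Δz = y_loom time·Δb = 4 × (3) = 12, so new z* = 1932 + 12 = 1944.

1944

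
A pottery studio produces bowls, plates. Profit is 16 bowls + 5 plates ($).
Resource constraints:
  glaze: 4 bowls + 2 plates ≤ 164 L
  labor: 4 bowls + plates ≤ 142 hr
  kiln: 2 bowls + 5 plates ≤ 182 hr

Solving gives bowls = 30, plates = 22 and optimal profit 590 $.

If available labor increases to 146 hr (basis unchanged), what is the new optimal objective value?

602

Binding: glaze and labor. Non-binding: kiln (12 unused).
Slack constraints have shadow price 0 (complementary slackness).
From A_Bᵀ y = c: 4·y_glaze + 4·y_labor = 16; 2·y_glaze + 1·y_labor = 5.
Solving: y_glaze = 1, y_labor = 3.
Δz = y_labor·Δb = 3 × (4) = 12, so new z* = 590 + 12 = 602.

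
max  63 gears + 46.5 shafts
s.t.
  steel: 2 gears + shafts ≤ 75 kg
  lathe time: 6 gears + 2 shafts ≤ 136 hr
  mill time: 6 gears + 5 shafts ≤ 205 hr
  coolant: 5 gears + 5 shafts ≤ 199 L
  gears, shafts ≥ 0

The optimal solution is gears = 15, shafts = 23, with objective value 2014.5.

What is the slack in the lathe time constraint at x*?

lathe time used = 6·15 + 2·23 = 136; slack = 136 − 136 = 0.

0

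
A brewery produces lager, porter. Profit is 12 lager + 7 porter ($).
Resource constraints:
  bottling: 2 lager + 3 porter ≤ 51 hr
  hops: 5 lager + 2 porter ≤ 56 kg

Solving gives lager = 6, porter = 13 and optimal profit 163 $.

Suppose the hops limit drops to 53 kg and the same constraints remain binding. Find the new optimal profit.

157

Check each constraint at x*: bottling 51/51 (tight); hops 56/56 (tight).
The binding rows give the dual system: 2·y_bottling + 5·y_hops = 12 and 3·y_bottling + 2·y_hops = 7.
→ y_bottling = 1 and y_hops = 2.
Δz = y_hops·Δb = 2 × (-3) = -6, so new z* = 163 − 6 = 157.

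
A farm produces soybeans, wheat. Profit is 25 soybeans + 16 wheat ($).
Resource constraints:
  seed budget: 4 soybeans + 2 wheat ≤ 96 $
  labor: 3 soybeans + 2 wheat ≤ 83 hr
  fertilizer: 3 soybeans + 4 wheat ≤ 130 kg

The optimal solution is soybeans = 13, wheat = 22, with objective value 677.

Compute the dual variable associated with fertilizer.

0

Check each constraint at x*: seed budget 96/96 (tight); labor 83/83 (tight); fertilizer 127/130 (slack 3).
Slack constraints have shadow price 0 (complementary slackness).
The binding rows give the dual system: 4·y_seed budget + 3·y_labor = 25 and 2·y_seed budget + 2·y_labor = 16.
→ y_seed budget = 1 and y_labor = 7.
Shadow price of fertilizer = 0.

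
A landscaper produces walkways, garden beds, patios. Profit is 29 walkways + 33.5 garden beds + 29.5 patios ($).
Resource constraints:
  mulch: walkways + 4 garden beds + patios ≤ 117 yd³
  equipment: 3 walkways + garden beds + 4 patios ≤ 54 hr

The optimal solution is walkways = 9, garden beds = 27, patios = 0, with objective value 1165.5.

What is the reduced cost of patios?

-7

At the optimum: mulch uses 117 of 117 (binding); equipment uses 54 of 54 (binding).
Dual feasibility on the basic columns requires 1·y_mulch + 3·y_equipment = 29, 4·y_mulch + 1·y_equipment = 33.5.
Solving: y_mulch = 6.5, y_equipment = 7.5.
Reduced cost of patios: c₃ − yᵀa₃ = 29.5 − (6.5·1 + 7.5·4) = 29.5 − 36.5 = -7.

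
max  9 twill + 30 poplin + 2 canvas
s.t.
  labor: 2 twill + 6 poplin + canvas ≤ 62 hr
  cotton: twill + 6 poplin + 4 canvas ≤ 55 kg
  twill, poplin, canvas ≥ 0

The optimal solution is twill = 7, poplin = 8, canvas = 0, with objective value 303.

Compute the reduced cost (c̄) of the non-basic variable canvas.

-6

Check each constraint at x*: labor 62/62 (tight); cotton 55/55 (tight).
Dual feasibility on the basic columns requires 2·y_labor + 1·y_cotton = 9, 6·y_labor + 6·y_cotton = 30.
This yields shadow prices y_labor = 4, y_cotton = 1.
Reduced cost of canvas: c₃ − yᵀa₃ = 2 − (4·1 + 1·4) = 2 − 8 = -6.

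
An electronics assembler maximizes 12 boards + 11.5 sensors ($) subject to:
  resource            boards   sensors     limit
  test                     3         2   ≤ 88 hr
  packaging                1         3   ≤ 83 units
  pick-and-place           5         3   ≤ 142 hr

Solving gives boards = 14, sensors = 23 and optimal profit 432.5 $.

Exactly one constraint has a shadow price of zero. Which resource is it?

test: 88/88 (binding)
packaging: 83/83 (binding)
pick-and-place: 139/142 (slack 3)
By complementary slackness, a constraint with positive slack has shadow price 0 → pick-and-place.

pick-and-place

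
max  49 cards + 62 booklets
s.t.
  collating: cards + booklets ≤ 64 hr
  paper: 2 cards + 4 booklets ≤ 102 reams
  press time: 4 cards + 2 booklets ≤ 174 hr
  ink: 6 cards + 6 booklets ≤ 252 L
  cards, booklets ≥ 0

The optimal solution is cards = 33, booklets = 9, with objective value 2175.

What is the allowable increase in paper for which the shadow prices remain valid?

Binding constraints: paper, ink. The basis is B = [[2,4],[6,6]] with det -12.
Per unit increase in paper, x* moves by d = (-0.5, 0.5).
The basis stays optimal until cards reaches 0; allowable increase = 66 reams.

66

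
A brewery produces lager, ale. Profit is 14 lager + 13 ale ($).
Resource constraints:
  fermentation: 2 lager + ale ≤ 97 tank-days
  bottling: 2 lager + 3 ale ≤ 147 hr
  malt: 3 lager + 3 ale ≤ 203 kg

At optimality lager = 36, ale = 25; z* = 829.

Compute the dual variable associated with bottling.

3

At the optimum: fermentation uses 97 of 97 (binding); bottling uses 147 of 147 (binding); malt uses 183 of 203 (slack = 20).
Slack constraints have shadow price 0 (complementary slackness).
From A_Bᵀ y = c: 2·y_fermentation + 2·y_bottling = 14; 1·y_fermentation + 3·y_bottling = 13.
→ y_fermentation = 4 and y_bottling = 3.
Shadow price of bottling = 3.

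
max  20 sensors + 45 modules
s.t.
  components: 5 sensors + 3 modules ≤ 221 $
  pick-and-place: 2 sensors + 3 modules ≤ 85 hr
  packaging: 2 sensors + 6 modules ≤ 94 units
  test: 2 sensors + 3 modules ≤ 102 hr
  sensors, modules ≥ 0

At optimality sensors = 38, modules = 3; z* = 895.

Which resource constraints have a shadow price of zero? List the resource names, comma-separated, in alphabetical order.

components: 199/221 (slack 22)
pick-and-place: 85/85 (binding)
packaging: 94/94 (binding)
test: 85/102 (slack 17)
By complementary slackness, a constraint with positive slack has shadow price 0 → components, test.

components, test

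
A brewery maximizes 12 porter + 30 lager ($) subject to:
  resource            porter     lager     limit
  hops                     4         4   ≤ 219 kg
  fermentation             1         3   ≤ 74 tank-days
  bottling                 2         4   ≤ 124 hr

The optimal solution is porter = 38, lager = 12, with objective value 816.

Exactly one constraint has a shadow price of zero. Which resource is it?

hops: 200/219 (slack 19)
fermentation: 74/74 (binding)
bottling: 124/124 (binding)
By complementary slackness, a constraint with positive slack has shadow price 0 → hops.

hops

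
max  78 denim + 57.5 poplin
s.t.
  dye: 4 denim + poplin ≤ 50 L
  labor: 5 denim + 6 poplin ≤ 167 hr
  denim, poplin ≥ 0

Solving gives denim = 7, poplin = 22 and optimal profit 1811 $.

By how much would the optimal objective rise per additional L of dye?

9.5

Both dye and labor are binding at x*.
From A_Bᵀ y = c: 4·y_dye + 5·y_labor = 78; 1·y_dye + 6·y_labor = 57.5.
This yields shadow prices y_dye = 9.5, y_labor = 8.
Shadow price of dye = 9.5.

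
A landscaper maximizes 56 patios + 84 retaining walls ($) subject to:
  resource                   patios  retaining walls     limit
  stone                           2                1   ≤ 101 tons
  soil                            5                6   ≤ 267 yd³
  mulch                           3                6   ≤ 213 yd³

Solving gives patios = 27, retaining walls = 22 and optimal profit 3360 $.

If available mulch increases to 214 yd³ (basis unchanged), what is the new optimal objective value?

3367

At the optimum: stone uses 76 of 101 (slack = 25); soil uses 267 of 267 (binding); mulch uses 213 of 213 (binding).
By complementary slackness, y = 0 for the non-binding constraint.
Dual feasibility on the basic columns requires 5·y_soil + 3·y_mulch = 56, 6·y_soil + 6·y_mulch = 84.
This yields shadow prices y_soil = 7, y_mulch = 7.
Δz = y_mulch·Δb = 7 × (1) = 7, so new z* = 3360 + 7 = 3367.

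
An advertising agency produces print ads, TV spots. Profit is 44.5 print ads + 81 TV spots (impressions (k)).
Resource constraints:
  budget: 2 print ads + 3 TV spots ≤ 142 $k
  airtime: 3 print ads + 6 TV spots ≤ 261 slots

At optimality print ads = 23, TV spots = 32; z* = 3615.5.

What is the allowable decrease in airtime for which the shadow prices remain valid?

Binding constraints: budget, airtime. The basis is B = [[2,3],[3,6]] with det 3.
Per unit decrease in airtime, x* moves by d = (1, -0.6667).
The basis stays optimal until TV spots reaches 0; allowable decrease = 48 slots.

48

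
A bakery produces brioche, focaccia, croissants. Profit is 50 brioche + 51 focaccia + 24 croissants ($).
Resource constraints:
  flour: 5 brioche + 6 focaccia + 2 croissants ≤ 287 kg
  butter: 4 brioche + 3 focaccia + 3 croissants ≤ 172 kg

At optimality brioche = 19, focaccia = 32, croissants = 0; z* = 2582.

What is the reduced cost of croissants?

-3

At the optimum: flour uses 287 of 287 (binding); butter uses 172 of 172 (binding).
From A_Bᵀ y = c: 5·y_flour + 4·y_butter = 50; 6·y_flour + 3·y_butter = 51.
Solving: y_flour = 6, y_butter = 5.
Reduced cost of croissants: c₃ − yᵀa₃ = 24 − (6·2 + 5·3) = 24 − 27 = -3.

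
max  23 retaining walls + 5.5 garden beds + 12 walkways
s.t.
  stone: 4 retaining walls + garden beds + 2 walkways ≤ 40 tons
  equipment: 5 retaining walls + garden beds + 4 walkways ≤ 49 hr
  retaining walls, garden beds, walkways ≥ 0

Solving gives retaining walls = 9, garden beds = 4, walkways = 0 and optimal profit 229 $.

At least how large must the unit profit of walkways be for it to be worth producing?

At the optimum: stone uses 40 of 40 (binding); equipment uses 49 of 49 (binding).
Dual feasibility on the basic columns requires 4·y_stone + 5·y_equipment = 23, 1·y_stone + 1·y_equipment = 5.5.
→ y_stone = 4.5 and y_equipment = 1.
walkways enters the basis when its profit ≥ yᵀa₃ = 4.5·2 + 1·4 = 13.

13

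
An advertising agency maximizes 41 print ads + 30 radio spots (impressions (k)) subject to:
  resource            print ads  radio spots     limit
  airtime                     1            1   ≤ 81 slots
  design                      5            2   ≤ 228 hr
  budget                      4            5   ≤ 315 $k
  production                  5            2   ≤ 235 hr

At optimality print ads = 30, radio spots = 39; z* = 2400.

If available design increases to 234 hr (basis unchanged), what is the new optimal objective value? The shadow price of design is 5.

2430

Δb = 6, so new z* = 2400 + (5)·(6) = 2400 + 30 = 2430.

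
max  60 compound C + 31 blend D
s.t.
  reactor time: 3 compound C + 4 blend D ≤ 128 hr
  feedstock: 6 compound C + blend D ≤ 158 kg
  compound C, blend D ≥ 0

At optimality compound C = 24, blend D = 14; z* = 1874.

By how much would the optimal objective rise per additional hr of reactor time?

At the optimum: reactor time uses 128 of 128 (binding); feedstock uses 158 of 158 (binding).
Dual feasibility on the basic columns requires 3·y_reactor time + 6·y_feedstock = 60, 4·y_reactor time + 1·y_feedstock = 31.
→ y_reactor time = 6 and y_feedstock = 7.
Shadow price of reactor time = 6.

6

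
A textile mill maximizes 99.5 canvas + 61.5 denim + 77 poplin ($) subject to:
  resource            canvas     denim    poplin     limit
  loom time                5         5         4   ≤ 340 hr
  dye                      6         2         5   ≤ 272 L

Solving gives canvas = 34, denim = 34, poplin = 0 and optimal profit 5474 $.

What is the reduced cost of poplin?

-4.5

Both loom time and dye are binding at x*.
The binding rows give the dual system: 5·y_loom time + 6·y_dye = 99.5 and 5·y_loom time + 2·y_dye = 61.5.
→ y_loom time = 8.5 and y_dye = 9.5.
Reduced cost of poplin: c₃ − yᵀa₃ = 77 − (8.5·4 + 9.5·5) = 77 − 81.5 = -4.5.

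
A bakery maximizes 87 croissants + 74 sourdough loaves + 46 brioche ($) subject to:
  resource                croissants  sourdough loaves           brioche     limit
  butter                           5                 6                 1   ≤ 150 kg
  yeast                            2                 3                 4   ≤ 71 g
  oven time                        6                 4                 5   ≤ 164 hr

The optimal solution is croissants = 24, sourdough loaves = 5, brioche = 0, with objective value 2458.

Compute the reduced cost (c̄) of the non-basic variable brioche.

At the optimum: butter uses 150 of 150 (binding); yeast uses 63 of 71 (slack = 8); oven time uses 164 of 164 (binding).
Since yeast is not tight, its dual is 0.
From A_Bᵀ y = c: 5·y_butter + 6·y_oven time = 87; 6·y_butter + 4·y_oven time = 74.
This yields shadow prices y_butter = 6, y_oven time = 9.5.
Reduced cost of brioche: c₃ − yᵀa₃ = 46 − (6·1 + 9.5·5) = 46 − 53.5 = -7.5.

-7.5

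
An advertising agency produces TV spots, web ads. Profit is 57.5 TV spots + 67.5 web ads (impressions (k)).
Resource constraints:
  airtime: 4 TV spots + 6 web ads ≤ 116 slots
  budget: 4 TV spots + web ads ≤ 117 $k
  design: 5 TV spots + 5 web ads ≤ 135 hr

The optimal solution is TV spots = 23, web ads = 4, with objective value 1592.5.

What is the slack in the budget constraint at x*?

21

budget used = 4·23 + 1·4 = 96; slack = 117 − 96 = 21.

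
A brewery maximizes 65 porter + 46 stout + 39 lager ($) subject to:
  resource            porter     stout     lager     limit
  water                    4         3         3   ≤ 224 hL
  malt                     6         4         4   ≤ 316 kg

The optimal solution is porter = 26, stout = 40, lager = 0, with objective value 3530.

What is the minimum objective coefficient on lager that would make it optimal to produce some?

46

Check each constraint at x*: water 224/224 (tight); malt 316/316 (tight).
Dual feasibility on the basic columns requires 4·y_water + 6·y_malt = 65, 3·y_water + 4·y_malt = 46.
This yields shadow prices y_water = 8, y_malt = 5.5.
lager enters the basis when its profit ≥ yᵀa₃ = 8·3 + 5.5·4 = 46.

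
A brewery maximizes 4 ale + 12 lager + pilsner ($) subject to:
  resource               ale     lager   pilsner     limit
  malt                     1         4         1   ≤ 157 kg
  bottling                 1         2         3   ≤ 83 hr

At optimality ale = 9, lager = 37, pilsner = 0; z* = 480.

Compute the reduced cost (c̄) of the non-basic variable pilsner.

-7

At the optimum: malt uses 157 of 157 (binding); bottling uses 83 of 83 (binding).
From A_Bᵀ y = c: 1·y_malt + 1·y_bottling = 4; 4·y_malt + 2·y_bottling = 12.
Solving: y_malt = 2, y_bottling = 2.
Reduced cost of pilsner: c₃ − yᵀa₃ = 1 − (2·1 + 2·3) = 1 − 8 = -7.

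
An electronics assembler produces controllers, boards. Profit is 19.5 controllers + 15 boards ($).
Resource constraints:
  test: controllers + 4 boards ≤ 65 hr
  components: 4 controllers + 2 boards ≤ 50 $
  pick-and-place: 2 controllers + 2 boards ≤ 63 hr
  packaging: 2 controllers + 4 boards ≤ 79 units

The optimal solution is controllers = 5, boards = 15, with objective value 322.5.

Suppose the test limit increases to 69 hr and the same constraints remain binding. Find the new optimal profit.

328.5

Check each constraint at x*: test 65/65 (tight); components 50/50 (tight); pick-and-place 40/63 (slack 23); packaging 70/79 (slack 9).
Since pick-and-place, packaging are not tight, their duals are 0.
Dual feasibility on the basic columns requires 1·y_test + 4·y_components = 19.5, 4·y_test + 2·y_components = 15.
Solving: y_test = 1.5, y_components = 4.5.
Δz = y_test·Δb = 1.5 × (4) = 6, so new z* = 322.5 + 6 = 328.5.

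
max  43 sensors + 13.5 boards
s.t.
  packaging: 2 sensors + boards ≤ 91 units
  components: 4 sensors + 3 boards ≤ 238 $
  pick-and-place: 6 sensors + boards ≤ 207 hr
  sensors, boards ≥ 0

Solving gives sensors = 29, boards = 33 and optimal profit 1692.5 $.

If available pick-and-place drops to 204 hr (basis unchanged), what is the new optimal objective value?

Binding: packaging and pick-and-place. Non-binding: components (23 unused).
By complementary slackness, y = 0 for the non-binding constraint.
Dual feasibility on the basic columns requires 2·y_packaging + 6·y_pick-and-place = 43, 1·y_packaging + 1·y_pick-and-place = 13.5.
Solving: y_packaging = 9.5, y_pick-and-place = 4.
Δz = y_pick-and-place·Δb = 4 × (-3) = -12, so new z* = 1692.5 − 12 = 1680.5.

1680.5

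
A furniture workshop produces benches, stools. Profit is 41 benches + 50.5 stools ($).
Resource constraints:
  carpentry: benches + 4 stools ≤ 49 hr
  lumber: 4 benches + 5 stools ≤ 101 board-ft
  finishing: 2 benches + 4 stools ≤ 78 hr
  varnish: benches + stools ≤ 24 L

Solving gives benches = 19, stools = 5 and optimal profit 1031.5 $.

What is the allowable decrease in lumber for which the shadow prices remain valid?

Binding constraints: lumber, varnish. The basis is B = [[4,5],[1,1]] with det -1.
Per unit decrease in lumber, x* moves by d = (1, -1).
The basis stays optimal until stools reaches 0; allowable decrease = 5 board-ft.

5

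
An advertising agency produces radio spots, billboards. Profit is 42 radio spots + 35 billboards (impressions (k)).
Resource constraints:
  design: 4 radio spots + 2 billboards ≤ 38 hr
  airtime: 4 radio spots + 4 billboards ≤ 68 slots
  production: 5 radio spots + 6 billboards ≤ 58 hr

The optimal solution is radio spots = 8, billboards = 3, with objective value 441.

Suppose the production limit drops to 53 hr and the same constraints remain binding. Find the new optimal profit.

Binding: design and production. Non-binding: airtime (24 unused).
Slack constraints have shadow price 0 (complementary slackness).
Dual feasibility on the basic columns requires 4·y_design + 5·y_production = 42, 2·y_design + 6·y_production = 35.
→ y_design = 5.5 and y_production = 4.
Δz = y_production·Δb = 4 × (-5) = -20, so new z* = 441 − 20 = 421.

421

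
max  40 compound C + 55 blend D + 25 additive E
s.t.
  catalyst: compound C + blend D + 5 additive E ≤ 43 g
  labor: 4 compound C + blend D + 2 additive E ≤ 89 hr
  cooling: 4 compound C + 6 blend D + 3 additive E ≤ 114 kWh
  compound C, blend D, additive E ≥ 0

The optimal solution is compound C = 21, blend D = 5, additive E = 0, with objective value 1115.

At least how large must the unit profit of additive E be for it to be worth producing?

29

Binding: labor and cooling. Non-binding: catalyst (17 unused).
By complementary slackness, y = 0 for the non-binding constraint.
The binding rows give the dual system: 4·y_labor + 4·y_cooling = 40 and 1·y_labor + 6·y_cooling = 55.
Solving: y_labor = 1, y_cooling = 9.
additive E enters the basis when its profit ≥ yᵀa₃ = 1·2 + 9·3 = 29.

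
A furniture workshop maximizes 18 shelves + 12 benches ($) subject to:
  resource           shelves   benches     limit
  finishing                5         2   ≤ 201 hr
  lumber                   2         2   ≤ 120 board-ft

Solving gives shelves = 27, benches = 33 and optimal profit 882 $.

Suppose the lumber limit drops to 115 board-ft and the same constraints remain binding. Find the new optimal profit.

At the optimum: finishing uses 201 of 201 (binding); lumber uses 120 of 120 (binding).
Dual feasibility on the basic columns requires 5·y_finishing + 2·y_lumber = 18, 2·y_finishing + 2·y_lumber = 12.
Solving: y_finishing = 2, y_lumber = 4.
Δz = y_lumber·Δb = 4 × (-5) = -20, so new z* = 882 − 20 = 862.

862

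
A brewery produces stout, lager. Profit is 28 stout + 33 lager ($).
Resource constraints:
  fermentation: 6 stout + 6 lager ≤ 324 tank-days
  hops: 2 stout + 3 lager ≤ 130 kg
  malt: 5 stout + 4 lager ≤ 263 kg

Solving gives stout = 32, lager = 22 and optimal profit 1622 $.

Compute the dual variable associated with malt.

0

Binding: fermentation and hops. Non-binding: malt (15 unused).
Slack constraints have shadow price 0 (complementary slackness).
The binding rows give the dual system: 6·y_fermentation + 2·y_hops = 28 and 6·y_fermentation + 3·y_hops = 33.
Solving: y_fermentation = 3, y_hops = 5.
Shadow price of malt = 0.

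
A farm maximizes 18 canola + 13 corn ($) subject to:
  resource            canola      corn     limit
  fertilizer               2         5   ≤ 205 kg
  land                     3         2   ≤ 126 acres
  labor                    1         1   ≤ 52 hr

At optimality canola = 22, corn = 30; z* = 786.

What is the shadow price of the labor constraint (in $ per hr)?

Check each constraint at x*: fertilizer 194/205 (slack 11); land 126/126 (tight); labor 52/52 (tight).
By complementary slackness, y = 0 for the non-binding constraint.
From A_Bᵀ y = c: 3·y_land + 1·y_labor = 18; 2·y_land + 1·y_labor = 13.
→ y_land = 5 and y_labor = 3.
Shadow price of labor = 3.

3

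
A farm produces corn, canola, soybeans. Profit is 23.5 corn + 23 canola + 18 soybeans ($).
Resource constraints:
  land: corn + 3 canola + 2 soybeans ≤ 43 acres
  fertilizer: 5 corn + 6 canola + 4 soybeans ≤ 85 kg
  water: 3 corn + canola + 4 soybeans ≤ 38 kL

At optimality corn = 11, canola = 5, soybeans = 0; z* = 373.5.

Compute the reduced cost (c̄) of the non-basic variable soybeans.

-4

Check each constraint at x*: land 26/43 (slack 17); fertilizer 85/85 (tight); water 38/38 (tight).
Since land is not tight, its dual is 0.
From A_Bᵀ y = c: 5·y_fertilizer + 3·y_water = 23.5; 6·y_fertilizer + 1·y_water = 23.
→ y_fertilizer = 3.5 and y_water = 2.
Reduced cost of soybeans: c₃ − yᵀa₃ = 18 − (3.5·4 + 2·4) = 18 − 22 = -4.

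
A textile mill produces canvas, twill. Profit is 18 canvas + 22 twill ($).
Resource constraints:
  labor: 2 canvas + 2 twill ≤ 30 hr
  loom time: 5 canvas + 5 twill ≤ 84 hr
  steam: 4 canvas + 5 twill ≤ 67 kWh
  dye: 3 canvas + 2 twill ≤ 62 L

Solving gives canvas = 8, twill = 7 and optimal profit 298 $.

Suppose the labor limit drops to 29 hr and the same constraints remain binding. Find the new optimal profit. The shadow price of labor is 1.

Δb = -1, so new z* = 298 + (1)·(-1) = 298 − 1 = 297.

297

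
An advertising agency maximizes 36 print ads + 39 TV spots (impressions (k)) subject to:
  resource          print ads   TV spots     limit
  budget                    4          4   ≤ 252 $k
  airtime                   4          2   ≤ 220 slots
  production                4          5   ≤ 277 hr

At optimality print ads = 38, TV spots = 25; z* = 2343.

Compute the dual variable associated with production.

3

Binding: budget and production. Non-binding: airtime (18 unused).
Since airtime is not tight, its dual is 0.
Dual feasibility on the basic columns requires 4·y_budget + 4·y_production = 36, 4·y_budget + 5·y_production = 39.
This yields shadow prices y_budget = 6, y_production = 3.
Shadow price of production = 3.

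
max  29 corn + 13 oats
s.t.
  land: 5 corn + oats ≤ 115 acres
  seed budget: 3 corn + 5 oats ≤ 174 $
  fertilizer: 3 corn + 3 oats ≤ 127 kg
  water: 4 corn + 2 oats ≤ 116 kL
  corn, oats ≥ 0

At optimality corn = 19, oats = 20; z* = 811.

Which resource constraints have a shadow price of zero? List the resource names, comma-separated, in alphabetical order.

fertilizer, seed budget

land: 115/115 (binding)
seed budget: 157/174 (slack 17)
fertilizer: 117/127 (slack 10)
water: 116/116 (binding)
By complementary slackness, a constraint with positive slack has shadow price 0 → fertilizer, seed budget.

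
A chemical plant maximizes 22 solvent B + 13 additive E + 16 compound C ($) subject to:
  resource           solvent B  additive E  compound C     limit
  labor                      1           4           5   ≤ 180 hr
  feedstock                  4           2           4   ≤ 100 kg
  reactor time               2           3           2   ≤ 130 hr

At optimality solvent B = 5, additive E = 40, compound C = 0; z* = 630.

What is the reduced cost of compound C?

-6

At the optimum: labor uses 165 of 180 (slack = 15); feedstock uses 100 of 100 (binding); reactor time uses 130 of 130 (binding).
Slack constraints have shadow price 0 (complementary slackness).
Dual feasibility on the basic columns requires 4·y_feedstock + 2·y_reactor time = 22, 2·y_feedstock + 3·y_reactor time = 13.
→ y_feedstock = 5 and y_reactor time = 1.
Reduced cost of compound C: c₃ − yᵀa₃ = 16 − (5·4 + 1·2) = 16 − 22 = -6.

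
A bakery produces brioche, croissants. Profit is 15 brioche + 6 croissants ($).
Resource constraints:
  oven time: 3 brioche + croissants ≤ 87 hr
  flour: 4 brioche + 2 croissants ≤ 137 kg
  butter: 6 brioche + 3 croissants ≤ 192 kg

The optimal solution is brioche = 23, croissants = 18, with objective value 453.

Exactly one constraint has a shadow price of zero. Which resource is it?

flour

oven time: 87/87 (binding)
flour: 128/137 (slack 9)
butter: 192/192 (binding)
By complementary slackness, a constraint with positive slack has shadow price 0 → flour.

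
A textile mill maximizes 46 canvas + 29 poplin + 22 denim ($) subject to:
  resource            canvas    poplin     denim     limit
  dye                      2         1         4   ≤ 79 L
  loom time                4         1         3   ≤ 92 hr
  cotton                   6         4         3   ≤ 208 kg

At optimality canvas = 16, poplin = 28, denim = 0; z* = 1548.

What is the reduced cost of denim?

-2

Check each constraint at x*: dye 60/79 (slack 19); loom time 92/92 (tight); cotton 208/208 (tight).
Slack constraints have shadow price 0 (complementary slackness).
From A_Bᵀ y = c: 4·y_loom time + 6·y_cotton = 46; 1·y_loom time + 4·y_cotton = 29.
Solving: y_loom time = 1, y_cotton = 7.
Reduced cost of denim: c₃ − yᵀa₃ = 22 − (1·3 + 7·3) = 22 − 24 = -2.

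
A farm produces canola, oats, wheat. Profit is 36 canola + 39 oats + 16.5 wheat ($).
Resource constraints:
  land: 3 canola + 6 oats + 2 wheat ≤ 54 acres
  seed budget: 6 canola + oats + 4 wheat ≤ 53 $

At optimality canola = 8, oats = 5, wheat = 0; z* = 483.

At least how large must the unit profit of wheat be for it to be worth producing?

Check each constraint at x*: land 54/54 (tight); seed budget 53/53 (tight).
From A_Bᵀ y = c: 3·y_land + 6·y_seed budget = 36; 6·y_land + 1·y_seed budget = 39.
Solving: y_land = 6, y_seed budget = 3.
wheat enters the basis when its profit ≥ yᵀa₃ = 6·2 + 3·4 = 24.

24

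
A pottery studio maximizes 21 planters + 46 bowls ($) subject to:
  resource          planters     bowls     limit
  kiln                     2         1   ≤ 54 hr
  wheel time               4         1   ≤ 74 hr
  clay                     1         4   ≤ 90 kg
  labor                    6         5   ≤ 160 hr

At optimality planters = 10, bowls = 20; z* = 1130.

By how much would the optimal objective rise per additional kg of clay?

At the optimum: kiln uses 40 of 54 (slack = 14); wheel time uses 60 of 74 (slack = 14); clay uses 90 of 90 (binding); labor uses 160 of 160 (binding).
Slack constraints have shadow price 0 (complementary slackness).
The binding rows give the dual system: 1·y_clay + 6·y_labor = 21 and 4·y_clay + 5·y_labor = 46.
→ y_clay = 9 and y_labor = 2.
Shadow price of clay = 9.

9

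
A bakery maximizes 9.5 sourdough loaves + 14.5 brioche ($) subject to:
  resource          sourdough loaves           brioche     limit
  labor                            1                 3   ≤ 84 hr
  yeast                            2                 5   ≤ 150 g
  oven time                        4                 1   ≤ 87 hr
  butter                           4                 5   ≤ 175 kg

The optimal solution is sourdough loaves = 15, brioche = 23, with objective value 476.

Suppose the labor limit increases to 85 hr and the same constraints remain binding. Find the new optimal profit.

477.5

At the optimum: labor uses 84 of 84 (binding); yeast uses 145 of 150 (slack = 5); oven time uses 83 of 87 (slack = 4); butter uses 175 of 175 (binding).
Slack constraints have shadow price 0 (complementary slackness).
The binding rows give the dual system: 1·y_labor + 4·y_butter = 9.5 and 3·y_labor + 5·y_butter = 14.5.
This yields shadow prices y_labor = 1.5, y_butter = 2.
Δz = y_labor·Δb = 1.5 × (1) = 1.5, so new z* = 476 + 1.5 = 477.5.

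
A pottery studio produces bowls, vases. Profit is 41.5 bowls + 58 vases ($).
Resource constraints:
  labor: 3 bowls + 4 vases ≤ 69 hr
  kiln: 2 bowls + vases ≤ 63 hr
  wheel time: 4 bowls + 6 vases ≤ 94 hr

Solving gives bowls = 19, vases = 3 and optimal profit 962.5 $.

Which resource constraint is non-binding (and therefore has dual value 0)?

labor: 69/69 (binding)
kiln: 41/63 (slack 22)
wheel time: 94/94 (binding)
By complementary slackness, a constraint with positive slack has shadow price 0 → kiln.

kiln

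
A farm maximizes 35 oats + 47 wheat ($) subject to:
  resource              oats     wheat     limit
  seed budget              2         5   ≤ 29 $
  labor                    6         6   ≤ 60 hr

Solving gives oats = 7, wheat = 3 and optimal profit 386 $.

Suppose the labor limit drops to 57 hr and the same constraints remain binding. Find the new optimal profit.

372.5

Both seed budget and labor are binding at x*.
The binding rows give the dual system: 2·y_seed budget + 6·y_labor = 35 and 5·y_seed budget + 6·y_labor = 47.
→ y_seed budget = 4 and y_labor = 4.5.
Δz = y_labor·Δb = 4.5 × (-3) = -13.5, so new z* = 386 − 13.5 = 372.5.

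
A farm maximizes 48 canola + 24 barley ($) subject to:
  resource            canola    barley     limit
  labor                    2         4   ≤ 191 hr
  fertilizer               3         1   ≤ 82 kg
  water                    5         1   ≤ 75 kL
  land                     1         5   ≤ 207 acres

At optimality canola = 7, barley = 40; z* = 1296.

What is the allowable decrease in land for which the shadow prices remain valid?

192

Binding constraints: water, land. The basis is B = [[5,1],[1,5]] with det 24.
Per unit decrease in land, x* moves by d = (0.0417, -0.2083).
The basis stays optimal until barley reaches 0; allowable decrease = 192 acres.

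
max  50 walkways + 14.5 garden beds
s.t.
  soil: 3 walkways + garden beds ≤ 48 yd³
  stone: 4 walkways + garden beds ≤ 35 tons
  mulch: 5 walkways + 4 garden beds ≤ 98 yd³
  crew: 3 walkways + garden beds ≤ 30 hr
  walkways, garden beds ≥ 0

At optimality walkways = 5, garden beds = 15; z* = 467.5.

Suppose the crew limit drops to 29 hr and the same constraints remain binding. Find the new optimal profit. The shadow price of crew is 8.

Δb = -1, so new z* = 467.5 + (8)·(-1) = 467.5 − 8 = 459.5.

459.5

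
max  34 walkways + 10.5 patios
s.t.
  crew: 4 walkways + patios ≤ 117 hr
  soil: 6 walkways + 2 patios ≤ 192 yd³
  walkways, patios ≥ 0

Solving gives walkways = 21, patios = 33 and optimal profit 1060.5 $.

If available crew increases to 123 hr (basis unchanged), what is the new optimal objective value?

Both crew and soil are binding at x*.
The binding rows give the dual system: 4·y_crew + 6·y_soil = 34 and 1·y_crew + 2·y_soil = 10.5.
Solving: y_crew = 2.5, y_soil = 4.
Δz = y_crew·Δb = 2.5 × (6) = 15, so new z* = 1060.5 + 15 = 1075.5.

1075.5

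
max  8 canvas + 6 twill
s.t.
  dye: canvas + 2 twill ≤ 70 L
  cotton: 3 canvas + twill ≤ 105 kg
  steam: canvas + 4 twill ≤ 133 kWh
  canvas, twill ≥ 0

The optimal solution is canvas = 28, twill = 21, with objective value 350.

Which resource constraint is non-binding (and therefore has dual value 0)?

dye: 70/70 (binding)
cotton: 105/105 (binding)
steam: 112/133 (slack 21)
By complementary slackness, a constraint with positive slack has shadow price 0 → steam.

steam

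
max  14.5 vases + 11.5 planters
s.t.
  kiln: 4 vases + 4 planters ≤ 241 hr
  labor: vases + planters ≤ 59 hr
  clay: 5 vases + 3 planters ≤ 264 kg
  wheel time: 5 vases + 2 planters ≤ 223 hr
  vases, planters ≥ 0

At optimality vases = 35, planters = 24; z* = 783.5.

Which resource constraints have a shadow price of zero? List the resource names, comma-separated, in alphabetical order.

kiln: 236/241 (slack 5)
labor: 59/59 (binding)
clay: 247/264 (slack 17)
wheel time: 223/223 (binding)
By complementary slackness, a constraint with positive slack has shadow price 0 → clay, kiln.

clay, kiln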